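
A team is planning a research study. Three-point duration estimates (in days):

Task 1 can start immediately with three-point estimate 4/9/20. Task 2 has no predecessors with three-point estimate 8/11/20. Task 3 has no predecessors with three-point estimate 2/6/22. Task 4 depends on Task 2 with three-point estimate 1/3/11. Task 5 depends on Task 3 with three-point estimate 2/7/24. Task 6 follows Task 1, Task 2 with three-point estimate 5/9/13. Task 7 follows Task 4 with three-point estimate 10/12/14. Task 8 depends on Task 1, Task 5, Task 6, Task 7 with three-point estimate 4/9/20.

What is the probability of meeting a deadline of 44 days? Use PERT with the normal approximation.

te_Task 1 = (4 + 4·9 + 20)/6 = 60/6 = 10; σ²_Task 1 = ((20−4)/6)² = 7.111
te_Task 2 = (8 + 4·11 + 20)/6 = 72/6 = 12; σ²_Task 2 = ((20−8)/6)² = 4.000
te_Task 3 = (2 + 4·6 + 22)/6 = 48/6 = 8; σ²_Task 3 = ((22−2)/6)² = 11.111
te_Task 4 = (1 + 4·3 + 11)/6 = 24/6 = 4; σ²_Task 4 = ((11−1)/6)² = 2.778
te_Task 5 = (2 + 4·7 + 24)/6 = 54/6 = 9; σ²_Task 5 = ((24−2)/6)² = 13.444
te_Task 6 = (5 + 4·9 + 13)/6 = 54/6 = 9; σ²_Task 6 = ((13−5)/6)² = 1.778
te_Task 7 = (10 + 4·12 + 14)/6 = 72/6 = 12; σ²_Task 7 = ((14−10)/6)² = 0.444
te_Task 8 = (4 + 4·9 + 20)/6 = 60/6 = 10; σ²_Task 8 = ((20−4)/6)² = 7.111

Forward pass:
ES_Task 1 = 0; EF_Task 1 = 10
ES_Task 2 = 0; EF_Task 2 = 12
ES_Task 3 = 0; EF_Task 3 = 8
ES_Task 4 = 12; EF_Task 4 = 12+4 = 16
ES_Task 5 = 8; EF_Task 5 = 8+9 = 17
ES_Task 6 = max(EF_Task 1=10, EF_Task 2=12) = 12; EF_Task 6 = 12+9 = 21
ES_Task 7 = 16; EF_Task 7 = 16+12 = 28
ES_Task 8 = max(EF_Task 1=10, EF_Task 5=17, EF_Task 6=21, EF_Task 7=28) = 28; EF_Task 8 = 28+10 = 38
Expected project duration μ = 38 days. Critical path: Task 2 → Task 4 → Task 7 → Task 8.

Variance along critical path = 4.000 + 2.778 + 0.444 + 7.111 = 14.333; σ = √14.333 = 3.786 days.
Z = (44 − 38) / 3.786 = 1.585
P(T ≤ 44) = Φ(1.585) ≈ 0.943

0.943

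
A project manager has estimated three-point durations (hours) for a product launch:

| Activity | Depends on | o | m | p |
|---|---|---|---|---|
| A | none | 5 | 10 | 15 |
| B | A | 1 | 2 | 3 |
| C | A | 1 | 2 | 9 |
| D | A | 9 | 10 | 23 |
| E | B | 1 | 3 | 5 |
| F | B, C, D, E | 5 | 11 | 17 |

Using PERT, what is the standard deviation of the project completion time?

3.50 hours

te_A = (5 + 4·10 + 15)/6 = 60/6 = 10; σ²_A = ((15−5)/6)² = 2.778
te_B = (1 + 4·2 + 3)/6 = 12/6 = 2; σ²_B = ((3−1)/6)² = 0.111
te_C = (1 + 4·2 + 9)/6 = 18/6 = 3; σ²_C = ((9−1)/6)² = 1.778
te_D = (9 + 4·10 + 23)/6 = 72/6 = 12; σ²_D = ((23−9)/6)² = 5.444
te_E = (1 + 4·3 + 5)/6 = 18/6 = 3; σ²_E = ((5−1)/6)² = 0.444
te_F = (5 + 4·11 + 17)/6 = 66/6 = 11; σ²_F = ((17−5)/6)² = 4.000

Forward pass:
ES_A = 0; EF_A = 10
ES_B = 10; EF_B = 10+2 = 12
ES_C = 10; EF_C = 10+3 = 13
ES_D = 10; EF_D = 10+12 = 22
ES_E = 12; EF_E = 12+3 = 15
ES_F = max(EF_B=12, EF_C=13, EF_D=22, EF_E=15) = 22; EF_F = 22+11 = 33
Expected project duration μ = 33 hours. Critical path: A → D → F.

Variance along critical path = 2.778 + 5.444 + 4.000 = 12.222
σ = √12.222 = 3.496 hours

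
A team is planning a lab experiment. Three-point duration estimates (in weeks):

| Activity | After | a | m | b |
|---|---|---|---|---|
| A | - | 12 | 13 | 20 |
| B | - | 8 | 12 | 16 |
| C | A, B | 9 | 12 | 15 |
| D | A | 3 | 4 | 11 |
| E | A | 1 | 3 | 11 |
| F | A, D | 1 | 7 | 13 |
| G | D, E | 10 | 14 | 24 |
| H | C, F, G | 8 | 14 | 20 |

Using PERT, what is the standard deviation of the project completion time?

3.61 weeks

te_A = (12 + 4·13 + 20)/6 = 84/6 = 14; σ²_A = ((20−12)/6)² = 1.778
te_B = (8 + 4·12 + 16)/6 = 72/6 = 12; σ²_B = ((16−8)/6)² = 1.778
te_C = (9 + 4·12 + 15)/6 = 72/6 = 12; σ²_C = ((15−9)/6)² = 1.000
te_D = (3 + 4·4 + 11)/6 = 30/6 = 5; σ²_D = ((11−3)/6)² = 1.778
te_E = (1 + 4·3 + 11)/6 = 24/6 = 4; σ²_E = ((11−1)/6)² = 2.778
te_F = (1 + 4·7 + 13)/6 = 42/6 = 7; σ²_F = ((13−1)/6)² = 4.000
te_G = (10 + 4·14 + 24)/6 = 90/6 = 15; σ²_G = ((24−10)/6)² = 5.444
te_H = (8 + 4·14 + 20)/6 = 84/6 = 14; σ²_H = ((20−8)/6)² = 4.000

Forward pass:
ES_A = 0; EF_A = 14
ES_B = 0; EF_B = 12
ES_C = max(EF_A=14, EF_B=12) = 14; EF_C = 14+12 = 26
ES_D = 14; EF_D = 14+5 = 19
ES_E = 14; EF_E = 14+4 = 18
ES_F = max(EF_A=14, EF_D=19) = 19; EF_F = 19+7 = 26
ES_G = max(EF_D=19, EF_E=18) = 19; EF_G = 19+15 = 34
ES_H = max(EF_C=26, EF_F=26, EF_G=34) = 34; EF_H = 34+14 = 48
Expected project duration μ = 48 weeks. Critical path: A → D → G → H.

Variance along critical path = 1.778 + 1.778 + 5.444 + 4.000 = 13.000
σ = √13.000 = 3.606 weeks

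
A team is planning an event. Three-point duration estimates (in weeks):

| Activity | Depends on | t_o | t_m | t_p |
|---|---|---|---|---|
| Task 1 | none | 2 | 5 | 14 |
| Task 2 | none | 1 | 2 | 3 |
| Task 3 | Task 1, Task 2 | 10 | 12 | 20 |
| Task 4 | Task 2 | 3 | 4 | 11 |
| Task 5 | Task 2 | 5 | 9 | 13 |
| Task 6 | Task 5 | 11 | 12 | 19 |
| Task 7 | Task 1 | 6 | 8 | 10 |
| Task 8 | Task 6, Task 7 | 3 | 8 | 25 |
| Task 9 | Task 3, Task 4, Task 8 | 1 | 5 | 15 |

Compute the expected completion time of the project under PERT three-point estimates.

40 weeks

te_Task 1 = (2 + 4·5 + 14)/6 = 36/6 = 6
te_Task 2 = (1 + 4·2 + 3)/6 = 12/6 = 2
te_Task 3 = (10 + 4·12 + 20)/6 = 78/6 = 13
te_Task 4 = (3 + 4·4 + 11)/6 = 30/6 = 5
te_Task 5 = (5 + 4·9 + 13)/6 = 54/6 = 9
te_Task 6 = (11 + 4·12 + 19)/6 = 78/6 = 13
te_Task 7 = (6 + 4·8 + 10)/6 = 48/6 = 8
te_Task 8 = (3 + 4·8 + 25)/6 = 60/6 = 10
te_Task 9 = (1 + 4·5 + 15)/6 = 36/6 = 6

Forward pass:
ES_Task 1 = 0; EF_Task 1 = 6
ES_Task 2 = 0; EF_Task 2 = 2
ES_Task 3 = max(EF_Task 1=6, EF_Task 2=2) = 6; EF_Task 3 = 6+13 = 19
ES_Task 4 = 2; EF_Task 4 = 2+5 = 7
ES_Task 5 = 2; EF_Task 5 = 2+9 = 11
ES_Task 6 = 11; EF_Task 6 = 11+13 = 24
ES_Task 7 = 6; EF_Task 7 = 6+8 = 14
ES_Task 8 = max(EF_Task 6=24, EF_Task 7=14) = 24; EF_Task 8 = 24+10 = 34
ES_Task 9 = max(EF_Task 3=19, EF_Task 4=7, EF_Task 8=34) = 34; EF_Task 9 = 34+6 = 40
Expected project duration μ = 40 weeks. Critical path: Task 2 → Task 5 → Task 6 → Task 8 → Task 9.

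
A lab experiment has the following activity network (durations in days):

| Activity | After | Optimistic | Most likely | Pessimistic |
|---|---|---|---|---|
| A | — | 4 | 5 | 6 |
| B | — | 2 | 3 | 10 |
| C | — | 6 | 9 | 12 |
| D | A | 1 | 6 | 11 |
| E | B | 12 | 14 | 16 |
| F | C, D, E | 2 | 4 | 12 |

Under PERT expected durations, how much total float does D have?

te_A = (4 + 4·5 + 6)/6 = 30/6 = 5
te_B = (2 + 4·3 + 10)/6 = 24/6 = 4
te_C = (6 + 4·9 + 12)/6 = 54/6 = 9
te_D = (1 + 4·6 + 11)/6 = 36/6 = 6
te_E = (12 + 4·14 + 16)/6 = 84/6 = 14
te_F = (2 + 4·4 + 12)/6 = 30/6 = 5

Forward pass:
ES_A = 0; EF_A = 5
ES_B = 0; EF_B = 4
ES_C = 0; EF_C = 9
ES_D = 5; EF_D = 5+6 = 11
ES_E = 4; EF_E = 4+14 = 18
ES_F = max(EF_C=9, EF_D=11, EF_E=18) = 18; EF_F = 18+5 = 23
Expected project duration μ = 23 days. Critical path: B → E → F.

Backward pass:
LF_F = 23; LS_F = 23−5 = 18
LF_E = LS_F = 18; LS_E = 18−14 = 4
LF_D = LS_F = 18; LS_D = 18−6 = 12
LF_C = LS_F = 18; LS_C = 18−9 = 9
LF_B = LS_E = 4; LS_B = 4−4 = 0
LF_A = LS_D = 12; LS_A = 12−5 = 7
Slack_D = LS_D − ES_D = 12 − 5 = 7

7 days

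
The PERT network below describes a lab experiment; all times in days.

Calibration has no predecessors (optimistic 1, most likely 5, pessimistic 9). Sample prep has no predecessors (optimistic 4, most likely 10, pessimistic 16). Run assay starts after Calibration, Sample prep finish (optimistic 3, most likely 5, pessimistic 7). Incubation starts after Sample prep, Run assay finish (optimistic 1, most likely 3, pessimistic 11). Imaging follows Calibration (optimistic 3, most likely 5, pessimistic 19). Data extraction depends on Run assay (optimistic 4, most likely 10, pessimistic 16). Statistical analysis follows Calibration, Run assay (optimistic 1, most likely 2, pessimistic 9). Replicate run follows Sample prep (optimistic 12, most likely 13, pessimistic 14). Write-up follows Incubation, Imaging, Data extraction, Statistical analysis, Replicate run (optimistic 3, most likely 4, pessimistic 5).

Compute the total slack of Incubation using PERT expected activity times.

te_Calibration = (1 + 4·5 + 9)/6 = 30/6 = 5
te_Sample prep = (4 + 4·10 + 16)/6 = 60/6 = 10
te_Run assay = (3 + 4·5 + 7)/6 = 30/6 = 5
te_Incubation = (1 + 4·3 + 11)/6 = 24/6 = 4
te_Imaging = (3 + 4·5 + 19)/6 = 42/6 = 7
te_Data extraction = (4 + 4·10 + 16)/6 = 60/6 = 10
te_Statistical analysis = (1 + 4·2 + 9)/6 = 18/6 = 3
te_Replicate run = (12 + 4·13 + 14)/6 = 78/6 = 13
te_Write-up = (3 + 4·4 + 5)/6 = 24/6 = 4

Forward pass:
ES_Calibration = 0; EF_Calibration = 5
ES_Sample prep = 0; EF_Sample prep = 10
ES_Run assay = max(EF_Calibration=5, EF_Sample prep=10) = 10; EF_Run assay = 10+5 = 15
ES_Incubation = max(EF_Sample prep=10, EF_Run assay=15) = 15; EF_Incubation = 15+4 = 19
ES_Imaging = 5; EF_Imaging = 5+7 = 12
ES_Data extraction = 15; EF_Data extraction = 15+10 = 25
ES_Statistical analysis = max(EF_Calibration=5, EF_Run assay=15) = 15; EF_Statistical analysis = 15+3 = 18
ES_Replicate run = 10; EF_Replicate run = 10+13 = 23
ES_Write-up = max(EF_Incubation=19, EF_Imaging=12, EF_Data extraction=25, EF_Statistical analysis=18, EF_Replicate run=23) = 25; EF_Write-up = 25+4 = 29
Expected project duration μ = 29 days. Critical path: Sample prep → Run assay → Data extraction → Write-up.

Backward pass:
LF_Write-up = 29; LS_Write-up = 29−4 = 25
LF_Replicate run = LS_Write-up = 25; LS_Replicate run = 25−13 = 12
LF_Statistical analysis = LS_Write-up = 25; LS_Statistical analysis = 25−3 = 22
LF_Data extraction = LS_Write-up = 25; LS_Data extraction = 25−10 = 15
LF_Imaging = LS_Write-up = 25; LS_Imaging = 25−7 = 18
LF_Incubation = LS_Write-up = 25; LS_Incubation = 25−4 = 21
LF_Run assay = min(LS_Incubation=21, LS_Data extraction=15, LS_Statistical analysis=22) = 15; LS_Run assay = 15−5 = 10
LF_Sample prep = min(LS_Run assay=10, LS_Incubation=21, LS_Replicate run=12) = 10; LS_Sample prep = 10−10 = 0
LF_Calibration = min(LS_Run assay=10, LS_Imaging=18, LS_Statistical analysis=22) = 10; LS_Calibration = 10−5 = 5
Slack_Incubation = LS_Incubation − ES_Incubation = 21 − 15 = 6

6 days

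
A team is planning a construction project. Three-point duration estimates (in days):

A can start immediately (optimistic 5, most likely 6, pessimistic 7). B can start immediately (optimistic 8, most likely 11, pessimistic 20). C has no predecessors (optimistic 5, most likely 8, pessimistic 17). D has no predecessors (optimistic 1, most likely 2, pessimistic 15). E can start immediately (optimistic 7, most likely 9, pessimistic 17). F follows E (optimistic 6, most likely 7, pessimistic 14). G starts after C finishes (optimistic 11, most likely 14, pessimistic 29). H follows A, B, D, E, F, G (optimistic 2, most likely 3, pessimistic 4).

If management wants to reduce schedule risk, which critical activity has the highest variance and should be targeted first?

G

te_A = (5 + 4·6 + 7)/6 = 36/6 = 6; σ²_A = ((7−5)/6)² = 0.111
te_B = (8 + 4·11 + 20)/6 = 72/6 = 12; σ²_B = ((20−8)/6)² = 4.000
te_C = (5 + 4·8 + 17)/6 = 54/6 = 9; σ²_C = ((17−5)/6)² = 4.000
te_D = (1 + 4·2 + 15)/6 = 24/6 = 4; σ²_D = ((15−1)/6)² = 5.444
te_E = (7 + 4·9 + 17)/6 = 60/6 = 10; σ²_E = ((17−7)/6)² = 2.778
te_F = (6 + 4·7 + 14)/6 = 48/6 = 8; σ²_F = ((14−6)/6)² = 1.778
te_G = (11 + 4·14 + 29)/6 = 96/6 = 16; σ²_G = ((29−11)/6)² = 9.000
te_H = (2 + 4·3 + 4)/6 = 18/6 = 3; σ²_H = ((4−2)/6)² = 0.111

Forward pass:
ES_A = 0; EF_A = 6
ES_B = 0; EF_B = 12
ES_C = 0; EF_C = 9
ES_D = 0; EF_D = 4
ES_E = 0; EF_E = 10
ES_F = 10; EF_F = 10+8 = 18
ES_G = 9; EF_G = 9+16 = 25
ES_H = max(EF_A=6, EF_B=12, EF_D=4, EF_E=10, EF_F=18, EF_G=25) = 25; EF_H = 25+3 = 28
Expected project duration μ = 28 days. Critical path: C → G → H.

Variances on critical path: σ²_C=4.000, σ²_G=9.000, σ²_H=0.111.
Largest is σ²_G = 9.000.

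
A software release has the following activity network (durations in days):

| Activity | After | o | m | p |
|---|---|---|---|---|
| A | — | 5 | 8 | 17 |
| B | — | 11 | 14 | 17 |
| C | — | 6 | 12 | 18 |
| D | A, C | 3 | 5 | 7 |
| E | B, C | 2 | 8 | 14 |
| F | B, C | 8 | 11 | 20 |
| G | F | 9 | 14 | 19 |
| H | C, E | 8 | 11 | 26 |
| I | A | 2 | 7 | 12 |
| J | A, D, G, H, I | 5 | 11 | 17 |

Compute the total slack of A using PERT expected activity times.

te_A = (5 + 4·8 + 17)/6 = 54/6 = 9
te_B = (11 + 4·14 + 17)/6 = 84/6 = 14
te_C = (6 + 4·12 + 18)/6 = 72/6 = 12
te_D = (3 + 4·5 + 7)/6 = 30/6 = 5
te_E = (2 + 4·8 + 14)/6 = 48/6 = 8
te_F = (8 + 4·11 + 20)/6 = 72/6 = 12
te_G = (9 + 4·14 + 19)/6 = 84/6 = 14
te_H = (8 + 4·11 + 26)/6 = 78/6 = 13
te_I = (2 + 4·7 + 12)/6 = 42/6 = 7
te_J = (5 + 4·11 + 17)/6 = 66/6 = 11

Forward pass:
ES_A = 0; EF_A = 9
ES_B = 0; EF_B = 14
ES_C = 0; EF_C = 12
ES_D = max(EF_A=9, EF_C=12) = 12; EF_D = 12+5 = 17
ES_E = max(EF_B=14, EF_C=12) = 14; EF_E = 14+8 = 22
ES_F = max(EF_B=14, EF_C=12) = 14; EF_F = 14+12 = 26
ES_G = 26; EF_G = 26+14 = 40
ES_H = max(EF_C=12, EF_E=22) = 22; EF_H = 22+13 = 35
ES_I = 9; EF_I = 9+7 = 16
ES_J = max(EF_A=9, EF_D=17, EF_G=40, EF_H=35, EF_I=16) = 40; EF_J = 40+11 = 51
Expected project duration μ = 51 days. Critical path: B → F → G → J.

Backward pass:
LF_J = 51; LS_J = 51−11 = 40
LF_I = LS_J = 40; LS_I = 40−7 = 33
LF_H = LS_J = 40; LS_H = 40−13 = 27
LF_G = LS_J = 40; LS_G = 40−14 = 26
LF_F = LS_G = 26; LS_F = 26−12 = 14
LF_E = LS_H = 27; LS_E = 27−8 = 19
LF_D = LS_J = 40; LS_D = 40−5 = 35
LF_C = min(LS_D=35, LS_E=19, LS_F=14, LS_H=27) = 14; LS_C = 14−12 = 2
LF_B = min(LS_E=19, LS_F=14) = 14; LS_B = 14−14 = 0
LF_A = min(LS_D=35, LS_I=33, LS_J=40) = 33; LS_A = 33−9 = 24
Slack_A = LS_A − ES_A = 24 − 0 = 24

24 days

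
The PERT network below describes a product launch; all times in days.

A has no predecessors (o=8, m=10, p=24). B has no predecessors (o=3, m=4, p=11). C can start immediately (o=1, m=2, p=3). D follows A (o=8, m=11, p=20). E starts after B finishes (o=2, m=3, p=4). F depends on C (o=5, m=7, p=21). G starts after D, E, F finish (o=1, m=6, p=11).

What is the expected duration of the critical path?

te_A = (8 + 4·10 + 24)/6 = 72/6 = 12
te_B = (3 + 4·4 + 11)/6 = 30/6 = 5
te_C = (1 + 4·2 + 3)/6 = 12/6 = 2
te_D = (8 + 4·11 + 20)/6 = 72/6 = 12
te_E = (2 + 4·3 + 4)/6 = 18/6 = 3
te_F = (5 + 4·7 + 21)/6 = 54/6 = 9
te_G = (1 + 4·6 + 11)/6 = 36/6 = 6

Forward pass:
ES_A = 0; EF_A = 12
ES_B = 0; EF_B = 5
ES_C = 0; EF_C = 2
ES_D = 12; EF_D = 12+12 = 24
ES_E = 5; EF_E = 5+3 = 8
ES_F = 2; EF_F = 2+9 = 11
ES_G = max(EF_D=24, EF_E=8, EF_F=11) = 24; EF_G = 24+6 = 30
Expected project duration μ = 30 days. Critical path: A → D → G.

30 days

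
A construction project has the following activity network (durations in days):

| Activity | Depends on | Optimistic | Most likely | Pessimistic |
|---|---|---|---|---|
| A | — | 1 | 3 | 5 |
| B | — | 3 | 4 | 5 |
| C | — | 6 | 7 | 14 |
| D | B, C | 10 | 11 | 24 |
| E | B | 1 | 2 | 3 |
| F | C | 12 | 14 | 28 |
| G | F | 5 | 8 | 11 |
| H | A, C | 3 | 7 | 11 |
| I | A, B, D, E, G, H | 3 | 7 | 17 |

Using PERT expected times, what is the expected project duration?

40 days

te_A = (1 + 4·3 + 5)/6 = 18/6 = 3
te_B = (3 + 4·4 + 5)/6 = 24/6 = 4
te_C = (6 + 4·7 + 14)/6 = 48/6 = 8
te_D = (10 + 4·11 + 24)/6 = 78/6 = 13
te_E = (1 + 4·2 + 3)/6 = 12/6 = 2
te_F = (12 + 4·14 + 28)/6 = 96/6 = 16
te_G = (5 + 4·8 + 11)/6 = 48/6 = 8
te_H = (3 + 4·7 + 11)/6 = 42/6 = 7
te_I = (3 + 4·7 + 17)/6 = 48/6 = 8

Forward pass:
ES_A = 0; EF_A = 3
ES_B = 0; EF_B = 4
ES_C = 0; EF_C = 8
ES_D = max(EF_B=4, EF_C=8) = 8; EF_D = 8+13 = 21
ES_E = 4; EF_E = 4+2 = 6
ES_F = 8; EF_F = 8+16 = 24
ES_G = 24; EF_G = 24+8 = 32
ES_H = max(EF_A=3, EF_C=8) = 8; EF_H = 8+7 = 15
ES_I = max(EF_A=3, EF_B=4, EF_D=21, EF_E=6, EF_G=32, EF_H=15) = 32; EF_I = 32+8 = 40
Expected project duration μ = 40 days. Critical path: C → F → G → I.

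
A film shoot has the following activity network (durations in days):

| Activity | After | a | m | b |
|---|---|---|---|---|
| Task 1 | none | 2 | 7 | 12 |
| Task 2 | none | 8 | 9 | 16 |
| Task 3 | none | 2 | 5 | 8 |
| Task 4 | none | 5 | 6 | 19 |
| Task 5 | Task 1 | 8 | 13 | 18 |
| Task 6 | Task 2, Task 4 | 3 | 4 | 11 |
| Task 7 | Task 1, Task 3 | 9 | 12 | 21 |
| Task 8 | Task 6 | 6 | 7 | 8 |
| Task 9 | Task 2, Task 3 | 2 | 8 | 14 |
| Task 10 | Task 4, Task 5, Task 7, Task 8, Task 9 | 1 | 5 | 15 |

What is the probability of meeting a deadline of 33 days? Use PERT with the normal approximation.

0.951

te_Task 1 = (2 + 4·7 + 12)/6 = 42/6 = 7; σ²_Task 1 = ((12−2)/6)² = 2.778
te_Task 2 = (8 + 4·9 + 16)/6 = 60/6 = 10; σ²_Task 2 = ((16−8)/6)² = 1.778
te_Task 3 = (2 + 4·5 + 8)/6 = 30/6 = 5; σ²_Task 3 = ((8−2)/6)² = 1.000
te_Task 4 = (5 + 4·6 + 19)/6 = 48/6 = 8; σ²_Task 4 = ((19−5)/6)² = 5.444
te_Task 5 = (8 + 4·13 + 18)/6 = 78/6 = 13; σ²_Task 5 = ((18−8)/6)² = 2.778
te_Task 6 = (3 + 4·4 + 11)/6 = 30/6 = 5; σ²_Task 6 = ((11−3)/6)² = 1.778
te_Task 7 = (9 + 4·12 + 21)/6 = 78/6 = 13; σ²_Task 7 = ((21−9)/6)² = 4.000
te_Task 8 = (6 + 4·7 + 8)/6 = 42/6 = 7; σ²_Task 8 = ((8−6)/6)² = 0.111
te_Task 9 = (2 + 4·8 + 14)/6 = 48/6 = 8; σ²_Task 9 = ((14−2)/6)² = 4.000
te_Task 10 = (1 + 4·5 + 15)/6 = 36/6 = 6; σ²_Task 10 = ((15−1)/6)² = 5.444

Forward pass:
ES_Task 1 = 0; EF_Task 1 = 7
ES_Task 2 = 0; EF_Task 2 = 10
ES_Task 3 = 0; EF_Task 3 = 5
ES_Task 4 = 0; EF_Task 4 = 8
ES_Task 5 = 7; EF_Task 5 = 7+13 = 20
ES_Task 6 = max(EF_Task 2=10, EF_Task 4=8) = 10; EF_Task 6 = 10+5 = 15
ES_Task 7 = max(EF_Task 1=7, EF_Task 3=5) = 7; EF_Task 7 = 7+13 = 20
ES_Task 8 = 15; EF_Task 8 = 15+7 = 22
ES_Task 9 = max(EF_Task 2=10, EF_Task 3=5) = 10; EF_Task 9 = 10+8 = 18
ES_Task 10 = max(EF_Task 4=8, EF_Task 5=20, EF_Task 7=20, EF_Task 8=22, EF_Task 9=18) = 22; EF_Task 10 = 22+6 = 28
Expected project duration μ = 28 days. Critical path: Task 2 → Task 6 → Task 8 → Task 10.

Variance along critical path = 1.778 + 1.778 + 0.111 + 5.444 = 9.111; σ = √9.111 = 3.018 days.
Z = (33 − 28) / 3.018 = 1.656
P(T ≤ 33) = Φ(1.656) ≈ 0.951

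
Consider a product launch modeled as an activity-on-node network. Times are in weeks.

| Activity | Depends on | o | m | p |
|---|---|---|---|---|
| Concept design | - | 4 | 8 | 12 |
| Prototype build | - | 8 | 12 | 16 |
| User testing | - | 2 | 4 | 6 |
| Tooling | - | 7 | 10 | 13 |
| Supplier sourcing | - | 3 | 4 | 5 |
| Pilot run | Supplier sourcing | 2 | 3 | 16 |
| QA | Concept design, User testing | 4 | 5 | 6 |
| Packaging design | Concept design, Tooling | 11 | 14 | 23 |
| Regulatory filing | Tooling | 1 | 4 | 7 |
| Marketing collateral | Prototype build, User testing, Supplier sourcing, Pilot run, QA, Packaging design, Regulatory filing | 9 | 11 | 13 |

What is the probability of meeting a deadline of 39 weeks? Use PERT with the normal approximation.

0.901

te_Concept design = (4 + 4·8 + 12)/6 = 48/6 = 8; σ²_Concept design = ((12−4)/6)² = 1.778
te_Prototype build = (8 + 4·12 + 16)/6 = 72/6 = 12; σ²_Prototype build = ((16−8)/6)² = 1.778
te_User testing = (2 + 4·4 + 6)/6 = 24/6 = 4; σ²_User testing = ((6−2)/6)² = 0.444
te_Tooling = (7 + 4·10 + 13)/6 = 60/6 = 10; σ²_Tooling = ((13−7)/6)² = 1.000
te_Supplier sourcing = (3 + 4·4 + 5)/6 = 24/6 = 4; σ²_Supplier sourcing = ((5−3)/6)² = 0.111
te_Pilot run = (2 + 4·3 + 16)/6 = 30/6 = 5; σ²_Pilot run = ((16−2)/6)² = 5.444
te_QA = (4 + 4·5 + 6)/6 = 30/6 = 5; σ²_QA = ((6−4)/6)² = 0.111
te_Packaging design = (11 + 4·14 + 23)/6 = 90/6 = 15; σ²_Packaging design = ((23−11)/6)² = 4.000
te_Regulatory filing = (1 + 4·4 + 7)/6 = 24/6 = 4; σ²_Regulatory filing = ((7−1)/6)² = 1.000
te_Marketing collateral = (9 + 4·11 + 13)/6 = 66/6 = 11; σ²_Marketing collateral = ((13−9)/6)² = 0.444

Forward pass:
ES_Concept design = 0; EF_Concept design = 8
ES_Prototype build = 0; EF_Prototype build = 12
ES_User testing = 0; EF_User testing = 4
ES_Tooling = 0; EF_Tooling = 10
ES_Supplier sourcing = 0; EF_Supplier sourcing = 4
ES_Pilot run = 4; EF_Pilot run = 4+5 = 9
ES_QA = max(EF_Concept design=8, EF_User testing=4) = 8; EF_QA = 8+5 = 13
ES_Packaging design = max(EF_Concept design=8, EF_Tooling=10) = 10; EF_Packaging design = 10+15 = 25
ES_Regulatory filing = 10; EF_Regulatory filing = 10+4 = 14
ES_Marketing collateral = max(EF_Prototype build=12, EF_User testing=4, EF_Supplier sourcing=4, EF_Pilot run=9, EF_QA=13, EF_Packaging design=25, EF_Regulatory filing=14) = 25; EF_Marketing collateral = 25+11 = 36
Expected project duration μ = 36 weeks. Critical path: Tooling → Packaging design → Marketing collateral.

Variance along critical path = 1.000 + 4.000 + 0.444 = 5.444; σ = √5.444 = 2.333 weeks.
Z = (39 − 36) / 2.333 = 1.286
P(T ≤ 39) = Φ(1.286) ≈ 0.901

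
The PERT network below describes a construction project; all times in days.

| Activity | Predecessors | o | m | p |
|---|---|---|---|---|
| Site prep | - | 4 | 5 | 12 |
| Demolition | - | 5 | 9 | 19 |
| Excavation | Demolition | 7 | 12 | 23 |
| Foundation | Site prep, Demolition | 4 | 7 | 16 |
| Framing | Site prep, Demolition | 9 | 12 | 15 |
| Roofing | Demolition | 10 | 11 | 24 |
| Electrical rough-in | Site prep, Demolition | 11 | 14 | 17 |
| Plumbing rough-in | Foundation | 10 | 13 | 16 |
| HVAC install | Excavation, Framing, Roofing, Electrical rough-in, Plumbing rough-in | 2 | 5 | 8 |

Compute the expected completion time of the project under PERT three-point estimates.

te_Site prep = (4 + 4·5 + 12)/6 = 36/6 = 6
te_Demolition = (5 + 4·9 + 19)/6 = 60/6 = 10
te_Excavation = (7 + 4·12 + 23)/6 = 78/6 = 13
te_Foundation = (4 + 4·7 + 16)/6 = 48/6 = 8
te_Framing = (9 + 4·12 + 15)/6 = 72/6 = 12
te_Roofing = (10 + 4·11 + 24)/6 = 78/6 = 13
te_Electrical rough-in = (11 + 4·14 + 17)/6 = 84/6 = 14
te_Plumbing rough-in = (10 + 4·13 + 16)/6 = 78/6 = 13
te_HVAC install = (2 + 4·5 + 8)/6 = 30/6 = 5

Forward pass:
ES_Site prep = 0; EF_Site prep = 6
ES_Demolition = 0; EF_Demolition = 10
ES_Excavation = 10; EF_Excavation = 10+13 = 23
ES_Foundation = max(EF_Site prep=6, EF_Demolition=10) = 10; EF_Foundation = 10+8 = 18
ES_Framing = max(EF_Site prep=6, EF_Demolition=10) = 10; EF_Framing = 10+12 = 22
ES_Roofing = 10; EF_Roofing = 10+13 = 23
ES_Electrical rough-in = max(EF_Site prep=6, EF_Demolition=10) = 10; EF_Electrical rough-in = 10+14 = 24
ES_Plumbing rough-in = 18; EF_Plumbing rough-in = 18+13 = 31
ES_HVAC install = max(EF_Excavation=23, EF_Framing=22, EF_Roofing=23, EF_Electrical rough-in=24, EF_Plumbing rough-in=31) = 31; EF_HVAC install = 31+5 = 36
Expected project duration μ = 36 days. Critical path: Demolition → Foundation → Plumbing rough-in → HVAC install.

36 days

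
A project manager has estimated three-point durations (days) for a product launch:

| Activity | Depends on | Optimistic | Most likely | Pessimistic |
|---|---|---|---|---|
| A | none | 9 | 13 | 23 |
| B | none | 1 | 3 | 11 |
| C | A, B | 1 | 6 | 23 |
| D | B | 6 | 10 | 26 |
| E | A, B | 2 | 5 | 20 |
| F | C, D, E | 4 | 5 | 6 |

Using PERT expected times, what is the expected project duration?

te_A = (9 + 4·13 + 23)/6 = 84/6 = 14
te_B = (1 + 4·3 + 11)/6 = 24/6 = 4
te_C = (1 + 4·6 + 23)/6 = 48/6 = 8
te_D = (6 + 4·10 + 26)/6 = 72/6 = 12
te_E = (2 + 4·5 + 20)/6 = 42/6 = 7
te_F = (4 + 4·5 + 6)/6 = 30/6 = 5

Forward pass:
ES_A = 0; EF_A = 14
ES_B = 0; EF_B = 4
ES_C = max(EF_A=14, EF_B=4) = 14; EF_C = 14+8 = 22
ES_D = 4; EF_D = 4+12 = 16
ES_E = max(EF_A=14, EF_B=4) = 14; EF_E = 14+7 = 21
ES_F = max(EF_C=22, EF_D=16, EF_E=21) = 22; EF_F = 22+5 = 27
Expected project duration μ = 27 days. Critical path: A → C → F.

27 days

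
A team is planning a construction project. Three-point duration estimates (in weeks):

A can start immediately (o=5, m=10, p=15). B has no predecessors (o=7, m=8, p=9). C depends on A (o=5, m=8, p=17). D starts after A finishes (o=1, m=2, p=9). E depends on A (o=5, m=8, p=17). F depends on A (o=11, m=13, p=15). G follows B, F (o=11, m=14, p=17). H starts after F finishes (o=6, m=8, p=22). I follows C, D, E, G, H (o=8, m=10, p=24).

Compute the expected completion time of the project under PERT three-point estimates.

49 weeks

te_A = (5 + 4·10 + 15)/6 = 60/6 = 10
te_B = (7 + 4·8 + 9)/6 = 48/6 = 8
te_C = (5 + 4·8 + 17)/6 = 54/6 = 9
te_D = (1 + 4·2 + 9)/6 = 18/6 = 3
te_E = (5 + 4·8 + 17)/6 = 54/6 = 9
te_F = (11 + 4·13 + 15)/6 = 78/6 = 13
te_G = (11 + 4·14 + 17)/6 = 84/6 = 14
te_H = (6 + 4·8 + 22)/6 = 60/6 = 10
te_I = (8 + 4·10 + 24)/6 = 72/6 = 12

Forward pass:
ES_A = 0; EF_A = 10
ES_B = 0; EF_B = 8
ES_C = 10; EF_C = 10+9 = 19
ES_D = 10; EF_D = 10+3 = 13
ES_E = 10; EF_E = 10+9 = 19
ES_F = 10; EF_F = 10+13 = 23
ES_G = max(EF_B=8, EF_F=23) = 23; EF_G = 23+14 = 37
ES_H = 23; EF_H = 23+10 = 33
ES_I = max(EF_C=19, EF_D=13, EF_E=19, EF_G=37, EF_H=33) = 37; EF_I = 37+12 = 49
Expected project duration μ = 49 weeks. Critical path: A → F → G → I.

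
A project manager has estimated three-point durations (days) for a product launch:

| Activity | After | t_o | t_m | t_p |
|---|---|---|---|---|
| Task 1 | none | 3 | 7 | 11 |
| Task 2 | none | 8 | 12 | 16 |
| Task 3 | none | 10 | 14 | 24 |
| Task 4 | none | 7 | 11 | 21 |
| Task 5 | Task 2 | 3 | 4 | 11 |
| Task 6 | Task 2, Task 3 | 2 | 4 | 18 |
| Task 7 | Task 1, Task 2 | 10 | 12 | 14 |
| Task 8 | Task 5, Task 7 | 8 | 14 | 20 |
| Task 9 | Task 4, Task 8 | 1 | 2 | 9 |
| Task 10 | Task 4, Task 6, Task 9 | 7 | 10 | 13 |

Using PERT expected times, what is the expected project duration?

te_Task 1 = (3 + 4·7 + 11)/6 = 42/6 = 7
te_Task 2 = (8 + 4·12 + 16)/6 = 72/6 = 12
te_Task 3 = (10 + 4·14 + 24)/6 = 90/6 = 15
te_Task 4 = (7 + 4·11 + 21)/6 = 72/6 = 12
te_Task 5 = (3 + 4·4 + 11)/6 = 30/6 = 5
te_Task 6 = (2 + 4·4 + 18)/6 = 36/6 = 6
te_Task 7 = (10 + 4·12 + 14)/6 = 72/6 = 12
te_Task 8 = (8 + 4·14 + 20)/6 = 84/6 = 14
te_Task 9 = (1 + 4·2 + 9)/6 = 18/6 = 3
te_Task 10 = (7 + 4·10 + 13)/6 = 60/6 = 10

Forward pass:
ES_Task 1 = 0; EF_Task 1 = 7
ES_Task 2 = 0; EF_Task 2 = 12
ES_Task 3 = 0; EF_Task 3 = 15
ES_Task 4 = 0; EF_Task 4 = 12
ES_Task 5 = 12; EF_Task 5 = 12+5 = 17
ES_Task 6 = max(EF_Task 2=12, EF_Task 3=15) = 15; EF_Task 6 = 15+6 = 21
ES_Task 7 = max(EF_Task 1=7, EF_Task 2=12) = 12; EF_Task 7 = 12+12 = 24
ES_Task 8 = max(EF_Task 5=17, EF_Task 7=24) = 24; EF_Task 8 = 24+14 = 38
ES_Task 9 = max(EF_Task 4=12, EF_Task 8=38) = 38; EF_Task 9 = 38+3 = 41
ES_Task 10 = max(EF_Task 4=12, EF_Task 6=21, EF_Task 9=41) = 41; EF_Task 10 = 41+10 = 51
Expected project duration μ = 51 days. Critical path: Task 2 → Task 7 → Task 8 → Task 9 → Task 10.

51 days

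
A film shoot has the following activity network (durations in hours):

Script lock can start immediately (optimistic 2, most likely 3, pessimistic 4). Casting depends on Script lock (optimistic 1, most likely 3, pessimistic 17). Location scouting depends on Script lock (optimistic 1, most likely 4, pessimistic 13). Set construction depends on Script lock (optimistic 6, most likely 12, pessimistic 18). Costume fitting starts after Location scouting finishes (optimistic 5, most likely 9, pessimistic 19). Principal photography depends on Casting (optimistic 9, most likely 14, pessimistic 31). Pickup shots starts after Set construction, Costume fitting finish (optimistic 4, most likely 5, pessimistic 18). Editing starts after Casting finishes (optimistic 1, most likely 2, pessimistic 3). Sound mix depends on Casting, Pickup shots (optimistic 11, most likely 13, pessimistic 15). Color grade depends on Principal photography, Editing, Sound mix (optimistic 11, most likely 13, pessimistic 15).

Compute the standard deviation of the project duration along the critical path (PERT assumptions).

te_Script lock = (2 + 4·3 + 4)/6 = 18/6 = 3; σ²_Script lock = ((4−2)/6)² = 0.111
te_Casting = (1 + 4·3 + 17)/6 = 30/6 = 5; σ²_Casting = ((17−1)/6)² = 7.111
te_Location scouting = (1 + 4·4 + 13)/6 = 30/6 = 5; σ²_Location scouting = ((13−1)/6)² = 4.000
te_Set construction = (6 + 4·12 + 18)/6 = 72/6 = 12; σ²_Set construction = ((18−6)/6)² = 4.000
te_Costume fitting = (5 + 4·9 + 19)/6 = 60/6 = 10; σ²_Costume fitting = ((19−5)/6)² = 5.444
te_Principal photography = (9 + 4·14 + 31)/6 = 96/6 = 16; σ²_Principal photography = ((31−9)/6)² = 13.444
te_Pickup shots = (4 + 4·5 + 18)/6 = 42/6 = 7; σ²_Pickup shots = ((18−4)/6)² = 5.444
te_Editing = (1 + 4·2 + 3)/6 = 12/6 = 2; σ²_Editing = ((3−1)/6)² = 0.111
te_Sound mix = (11 + 4·13 + 15)/6 = 78/6 = 13; σ²_Sound mix = ((15−11)/6)² = 0.444
te_Color grade = (11 + 4·13 + 15)/6 = 78/6 = 13; σ²_Color grade = ((15−11)/6)² = 0.444

Forward pass:
ES_Script lock = 0; EF_Script lock = 3
ES_Casting = 3; EF_Casting = 3+5 = 8
ES_Location scouting = 3; EF_Location scouting = 3+5 = 8
ES_Set construction = 3; EF_Set construction = 3+12 = 15
ES_Costume fitting = 8; EF_Costume fitting = 8+10 = 18
ES_Principal photography = 8; EF_Principal photography = 8+16 = 24
ES_Pickup shots = max(EF_Set construction=15, EF_Costume fitting=18) = 18; EF_Pickup shots = 18+7 = 25
ES_Editing = 8; EF_Editing = 8+2 = 10
ES_Sound mix = max(EF_Casting=8, EF_Pickup shots=25) = 25; EF_Sound mix = 25+13 = 38
ES_Color grade = max(EF_Principal photography=24, EF_Editing=10, EF_Sound mix=38) = 38; EF_Color grade = 38+13 = 51
Expected project duration μ = 51 hours. Critical path: Script lock → Location scouting → Costume fitting → Pickup shots → Sound mix → Color grade.

Variance along critical path = 0.111 + 4.000 + 5.444 + 5.444 + 0.444 + 0.444 = 15.889
σ = √15.889 = 3.986 hours

3.99 hours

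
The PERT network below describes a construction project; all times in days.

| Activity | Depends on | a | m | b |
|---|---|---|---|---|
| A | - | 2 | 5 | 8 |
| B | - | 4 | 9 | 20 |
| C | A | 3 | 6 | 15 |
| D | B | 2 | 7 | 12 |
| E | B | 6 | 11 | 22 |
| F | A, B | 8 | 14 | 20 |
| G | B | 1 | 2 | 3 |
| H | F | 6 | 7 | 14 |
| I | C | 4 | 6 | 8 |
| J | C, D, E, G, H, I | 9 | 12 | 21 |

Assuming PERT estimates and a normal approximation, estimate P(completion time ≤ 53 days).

0.974

te_A = (2 + 4·5 + 8)/6 = 30/6 = 5; σ²_A = ((8−2)/6)² = 1.000
te_B = (4 + 4·9 + 20)/6 = 60/6 = 10; σ²_B = ((20−4)/6)² = 7.111
te_C = (3 + 4·6 + 15)/6 = 42/6 = 7; σ²_C = ((15−3)/6)² = 4.000
te_D = (2 + 4·7 + 12)/6 = 42/6 = 7; σ²_D = ((12−2)/6)² = 2.778
te_E = (6 + 4·11 + 22)/6 = 72/6 = 12; σ²_E = ((22−6)/6)² = 7.111
te_F = (8 + 4·14 + 20)/6 = 84/6 = 14; σ²_F = ((20−8)/6)² = 4.000
te_G = (1 + 4·2 + 3)/6 = 12/6 = 2; σ²_G = ((3−1)/6)² = 0.111
te_H = (6 + 4·7 + 14)/6 = 48/6 = 8; σ²_H = ((14−6)/6)² = 1.778
te_I = (4 + 4·6 + 8)/6 = 36/6 = 6; σ²_I = ((8−4)/6)² = 0.444
te_J = (9 + 4·12 + 21)/6 = 78/6 = 13; σ²_J = ((21−9)/6)² = 4.000

Forward pass:
ES_A = 0; EF_A = 5
ES_B = 0; EF_B = 10
ES_C = 5; EF_C = 5+7 = 12
ES_D = 10; EF_D = 10+7 = 17
ES_E = 10; EF_E = 10+12 = 22
ES_F = max(EF_A=5, EF_B=10) = 10; EF_F = 10+14 = 24
ES_G = 10; EF_G = 10+2 = 12
ES_H = 24; EF_H = 24+8 = 32
ES_I = 12; EF_I = 12+6 = 18
ES_J = max(EF_C=12, EF_D=17, EF_E=22, EF_G=12, EF_H=32, EF_I=18) = 32; EF_J = 32+13 = 45
Expected project duration μ = 45 days. Critical path: B → F → H → J.

Variance along critical path = 7.111 + 4.000 + 1.778 + 4.000 = 16.889; σ = √16.889 = 4.110 days.
Z = (53 − 45) / 4.110 = 1.947
P(T ≤ 53) = Φ(1.947) ≈ 0.974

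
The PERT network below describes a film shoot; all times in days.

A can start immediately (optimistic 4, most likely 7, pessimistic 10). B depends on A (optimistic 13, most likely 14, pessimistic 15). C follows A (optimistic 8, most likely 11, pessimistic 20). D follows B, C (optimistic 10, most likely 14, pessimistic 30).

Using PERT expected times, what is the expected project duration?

te_A = (4 + 4·7 + 10)/6 = 42/6 = 7
te_B = (13 + 4·14 + 15)/6 = 84/6 = 14
te_C = (8 + 4·11 + 20)/6 = 72/6 = 12
te_D = (10 + 4·14 + 30)/6 = 96/6 = 16

Forward pass:
ES_A = 0; EF_A = 7
ES_B = 7; EF_B = 7+14 = 21
ES_C = 7; EF_C = 7+12 = 19
ES_D = max(EF_B=21, EF_C=19) = 21; EF_D = 21+16 = 37
Expected project duration μ = 37 days. Critical path: A → B → D.

37 days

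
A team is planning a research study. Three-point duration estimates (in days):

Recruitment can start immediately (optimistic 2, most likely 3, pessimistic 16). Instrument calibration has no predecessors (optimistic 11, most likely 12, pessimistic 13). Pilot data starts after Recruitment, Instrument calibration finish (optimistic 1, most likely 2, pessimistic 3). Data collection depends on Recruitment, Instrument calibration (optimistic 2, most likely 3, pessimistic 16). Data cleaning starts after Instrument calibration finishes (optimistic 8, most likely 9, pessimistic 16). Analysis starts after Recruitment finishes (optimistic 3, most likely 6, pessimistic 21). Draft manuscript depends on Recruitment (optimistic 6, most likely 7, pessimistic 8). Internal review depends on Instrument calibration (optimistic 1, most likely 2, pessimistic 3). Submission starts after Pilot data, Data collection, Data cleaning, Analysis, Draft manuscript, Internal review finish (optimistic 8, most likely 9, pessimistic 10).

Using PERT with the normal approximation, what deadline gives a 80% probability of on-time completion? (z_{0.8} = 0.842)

32.2 days

te_Recruitment = (2 + 4·3 + 16)/6 = 30/6 = 5; σ²_Recruitment = ((16−2)/6)² = 5.444
te_Instrument calibration = (11 + 4·12 + 13)/6 = 72/6 = 12; σ²_Instrument calibration = ((13−11)/6)² = 0.111
te_Pilot data = (1 + 4·2 + 3)/6 = 12/6 = 2; σ²_Pilot data = ((3−1)/6)² = 0.111
te_Data collection = (2 + 4·3 + 16)/6 = 30/6 = 5; σ²_Data collection = ((16−2)/6)² = 5.444
te_Data cleaning = (8 + 4·9 + 16)/6 = 60/6 = 10; σ²_Data cleaning = ((16−8)/6)² = 1.778
te_Analysis = (3 + 4·6 + 21)/6 = 48/6 = 8; σ²_Analysis = ((21−3)/6)² = 9.000
te_Draft manuscript = (6 + 4·7 + 8)/6 = 42/6 = 7; σ²_Draft manuscript = ((8−6)/6)² = 0.111
te_Internal review = (1 + 4·2 + 3)/6 = 12/6 = 2; σ²_Internal review = ((3−1)/6)² = 0.111
te_Submission = (8 + 4·9 + 10)/6 = 54/6 = 9; σ²_Submission = ((10−8)/6)² = 0.111

Forward pass:
ES_Recruitment = 0; EF_Recruitment = 5
ES_Instrument calibration = 0; EF_Instrument calibration = 12
ES_Pilot data = max(EF_Recruitment=5, EF_Instrument calibration=12) = 12; EF_Pilot data = 12+2 = 14
ES_Data collection = max(EF_Recruitment=5, EF_Instrument calibration=12) = 12; EF_Data collection = 12+5 = 17
ES_Data cleaning = 12; EF_Data cleaning = 12+10 = 22
ES_Analysis = 5; EF_Analysis = 5+8 = 13
ES_Draft manuscript = 5; EF_Draft manuscript = 5+7 = 12
ES_Internal review = 12; EF_Internal review = 12+2 = 14
ES_Submission = max(EF_Pilot data=14, EF_Data collection=17, EF_Data cleaning=22, EF_Analysis=13, EF_Draft manuscript=12, EF_Internal review=14) = 22; EF_Submission = 22+9 = 31
Expected project duration μ = 31 days. Critical path: Instrument calibration → Data cleaning → Submission.

Variance along critical path = 0.111 + 1.778 + 0.111 = 2.000; σ = 1.414 days.
D = μ + z·σ = 31 + 0.842·1.414 = 32.2 days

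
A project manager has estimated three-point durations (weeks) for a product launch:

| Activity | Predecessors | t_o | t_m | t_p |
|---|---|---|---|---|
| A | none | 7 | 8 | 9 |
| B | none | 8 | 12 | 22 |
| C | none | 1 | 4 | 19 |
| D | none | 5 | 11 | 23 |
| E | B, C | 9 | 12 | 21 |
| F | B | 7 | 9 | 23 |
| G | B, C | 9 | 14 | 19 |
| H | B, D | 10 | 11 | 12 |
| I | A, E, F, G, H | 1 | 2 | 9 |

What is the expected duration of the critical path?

te_A = (7 + 4·8 + 9)/6 = 48/6 = 8
te_B = (8 + 4·12 + 22)/6 = 78/6 = 13
te_C = (1 + 4·4 + 19)/6 = 36/6 = 6
te_D = (5 + 4·11 + 23)/6 = 72/6 = 12
te_E = (9 + 4·12 + 21)/6 = 78/6 = 13
te_F = (7 + 4·9 + 23)/6 = 66/6 = 11
te_G = (9 + 4·14 + 19)/6 = 84/6 = 14
te_H = (10 + 4·11 + 12)/6 = 66/6 = 11
te_I = (1 + 4·2 + 9)/6 = 18/6 = 3

Forward pass:
ES_A = 0; EF_A = 8
ES_B = 0; EF_B = 13
ES_C = 0; EF_C = 6
ES_D = 0; EF_D = 12
ES_E = max(EF_B=13, EF_C=6) = 13; EF_E = 13+13 = 26
ES_F = 13; EF_F = 13+11 = 24
ES_G = max(EF_B=13, EF_C=6) = 13; EF_G = 13+14 = 27
ES_H = max(EF_B=13, EF_D=12) = 13; EF_H = 13+11 = 24
ES_I = max(EF_A=8, EF_E=26, EF_F=24, EF_G=27, EF_H=24) = 27; EF_I = 27+3 = 30
Expected project duration μ = 30 weeks. Critical path: B → G → I.

30 weeks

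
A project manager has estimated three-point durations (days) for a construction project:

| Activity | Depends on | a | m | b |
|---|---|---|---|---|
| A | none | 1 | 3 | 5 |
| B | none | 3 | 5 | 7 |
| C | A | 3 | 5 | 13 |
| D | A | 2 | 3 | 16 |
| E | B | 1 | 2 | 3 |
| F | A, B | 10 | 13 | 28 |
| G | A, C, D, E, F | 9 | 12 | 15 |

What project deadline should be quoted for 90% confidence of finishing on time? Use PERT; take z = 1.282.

te_A = (1 + 4·3 + 5)/6 = 18/6 = 3; σ²_A = ((5−1)/6)² = 0.444
te_B = (3 + 4·5 + 7)/6 = 30/6 = 5; σ²_B = ((7−3)/6)² = 0.444
te_C = (3 + 4·5 + 13)/6 = 36/6 = 6; σ²_C = ((13−3)/6)² = 2.778
te_D = (2 + 4·3 + 16)/6 = 30/6 = 5; σ²_D = ((16−2)/6)² = 5.444
te_E = (1 + 4·2 + 3)/6 = 12/6 = 2; σ²_E = ((3−1)/6)² = 0.111
te_F = (10 + 4·13 + 28)/6 = 90/6 = 15; σ²_F = ((28−10)/6)² = 9.000
te_G = (9 + 4·12 + 15)/6 = 72/6 = 12; σ²_G = ((15−9)/6)² = 1.000

Forward pass:
ES_A = 0; EF_A = 3
ES_B = 0; EF_B = 5
ES_C = 3; EF_C = 3+6 = 9
ES_D = 3; EF_D = 3+5 = 8
ES_E = 5; EF_E = 5+2 = 7
ES_F = max(EF_A=3, EF_B=5) = 5; EF_F = 5+15 = 20
ES_G = max(EF_A=3, EF_C=9, EF_D=8, EF_E=7, EF_F=20) = 20; EF_G = 20+12 = 32
Expected project duration μ = 32 days. Critical path: B → F → G.

Variance along critical path = 0.444 + 9.000 + 1.000 = 10.444; σ = 3.232 days.
D = μ + z·σ = 32 + 1.282·3.232 = 36.1 days

36.1 days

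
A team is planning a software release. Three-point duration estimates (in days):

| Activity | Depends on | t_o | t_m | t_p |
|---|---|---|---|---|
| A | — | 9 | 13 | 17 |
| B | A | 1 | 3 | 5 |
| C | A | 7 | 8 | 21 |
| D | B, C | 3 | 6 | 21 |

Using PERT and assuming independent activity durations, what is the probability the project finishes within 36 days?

te_A = (9 + 4·13 + 17)/6 = 78/6 = 13; σ²_A = ((17−9)/6)² = 1.778
te_B = (1 + 4·3 + 5)/6 = 18/6 = 3; σ²_B = ((5−1)/6)² = 0.444
te_C = (7 + 4·8 + 21)/6 = 60/6 = 10; σ²_C = ((21−7)/6)² = 5.444
te_D = (3 + 4·6 + 21)/6 = 48/6 = 8; σ²_D = ((21−3)/6)² = 9.000

Forward pass:
ES_A = 0; EF_A = 13
ES_B = 13; EF_B = 13+3 = 16
ES_C = 13; EF_C = 13+10 = 23
ES_D = max(EF_B=16, EF_C=23) = 23; EF_D = 23+8 = 31
Expected project duration μ = 31 days. Critical path: A → C → D.

Variance along critical path = 1.778 + 5.444 + 9.000 = 16.222; σ = √16.222 = 4.028 days.
Z = (36 − 31) / 4.028 = 1.241
P(T ≤ 36) = Φ(1.241) ≈ 0.893

0.893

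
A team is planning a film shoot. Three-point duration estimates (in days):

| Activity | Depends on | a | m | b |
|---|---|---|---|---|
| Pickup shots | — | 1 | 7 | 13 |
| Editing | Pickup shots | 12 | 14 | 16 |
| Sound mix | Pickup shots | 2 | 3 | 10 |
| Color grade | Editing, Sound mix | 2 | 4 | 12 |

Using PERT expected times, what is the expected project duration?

26 days

te_Pickup shots = (1 + 4·7 + 13)/6 = 42/6 = 7
te_Editing = (12 + 4·14 + 16)/6 = 84/6 = 14
te_Sound mix = (2 + 4·3 + 10)/6 = 24/6 = 4
te_Color grade = (2 + 4·4 + 12)/6 = 30/6 = 5

Forward pass:
ES_Pickup shots = 0; EF_Pickup shots = 7
ES_Editing = 7; EF_Editing = 7+14 = 21
ES_Sound mix = 7; EF_Sound mix = 7+4 = 11
ES_Color grade = max(EF_Editing=21, EF_Sound mix=11) = 21; EF_Color grade = 21+5 = 26
Expected project duration μ = 26 days. Critical path: Pickup shots → Editing → Color grade.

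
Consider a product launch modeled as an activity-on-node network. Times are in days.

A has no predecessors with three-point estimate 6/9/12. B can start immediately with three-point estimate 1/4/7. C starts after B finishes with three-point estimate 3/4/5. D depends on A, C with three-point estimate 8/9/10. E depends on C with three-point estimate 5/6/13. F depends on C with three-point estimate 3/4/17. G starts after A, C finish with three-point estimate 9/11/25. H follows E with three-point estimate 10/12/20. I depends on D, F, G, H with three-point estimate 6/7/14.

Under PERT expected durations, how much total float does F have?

te_A = (6 + 4·9 + 12)/6 = 54/6 = 9
te_B = (1 + 4·4 + 7)/6 = 24/6 = 4
te_C = (3 + 4·4 + 5)/6 = 24/6 = 4
te_D = (8 + 4·9 + 10)/6 = 54/6 = 9
te_E = (5 + 4·6 + 13)/6 = 42/6 = 7
te_F = (3 + 4·4 + 17)/6 = 36/6 = 6
te_G = (9 + 4·11 + 25)/6 = 78/6 = 13
te_H = (10 + 4·12 + 20)/6 = 78/6 = 13
te_I = (6 + 4·7 + 14)/6 = 48/6 = 8

Forward pass:
ES_A = 0; EF_A = 9
ES_B = 0; EF_B = 4
ES_C = 4; EF_C = 4+4 = 8
ES_D = max(EF_A=9, EF_C=8) = 9; EF_D = 9+9 = 18
ES_E = 8; EF_E = 8+7 = 15
ES_F = 8; EF_F = 8+6 = 14
ES_G = max(EF_A=9, EF_C=8) = 9; EF_G = 9+13 = 22
ES_H = 15; EF_H = 15+13 = 28
ES_I = max(EF_D=18, EF_F=14, EF_G=22, EF_H=28) = 28; EF_I = 28+8 = 36
Expected project duration μ = 36 days. Critical path: B → C → E → H → I.

Backward pass:
LF_I = 36; LS_I = 36−8 = 28
LF_H = LS_I = 28; LS_H = 28−13 = 15
LF_G = LS_I = 28; LS_G = 28−13 = 15
LF_F = LS_I = 28; LS_F = 28−6 = 22
LF_E = LS_H = 15; LS_E = 15−7 = 8
LF_D = LS_I = 28; LS_D = 28−9 = 19
LF_C = min(LS_D=19, LS_E=8, LS_F=22, LS_G=15) = 8; LS_C = 8−4 = 4
LF_B = LS_C = 4; LS_B = 4−4 = 0
LF_A = min(LS_D=19, LS_G=15) = 15; LS_A = 15−9 = 6
Slack_F = LS_F − ES_F = 22 − 8 = 14

14 days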